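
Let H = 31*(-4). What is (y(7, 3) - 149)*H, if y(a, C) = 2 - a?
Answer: 19096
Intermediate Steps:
H = -124
(y(7, 3) - 149)*H = ((2 - 1*7) - 149)*(-124) = ((2 - 7) - 149)*(-124) = (-5 - 149)*(-124) = -154*(-124) = 19096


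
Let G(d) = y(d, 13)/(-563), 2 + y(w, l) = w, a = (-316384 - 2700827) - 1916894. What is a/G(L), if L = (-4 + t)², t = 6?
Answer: 2777901115/2 ≈ 1.3889e+9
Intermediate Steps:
a = -4934105 (a = -3017211 - 1916894 = -4934105)
y(w, l) = -2 + w
L = 4 (L = (-4 + 6)² = 2² = 4)
G(d) = 2/563 - d/563 (G(d) = (-2 + d)/(-563) = (-2 + d)*(-1/563) = 2/563 - d/563)
a/G(L) = -4934105/(2/563 - 1/563*4) = -4934105/(2/563 - 4/563) = -4934105/(-2/563) = -4934105*(-563/2) = 2777901115/2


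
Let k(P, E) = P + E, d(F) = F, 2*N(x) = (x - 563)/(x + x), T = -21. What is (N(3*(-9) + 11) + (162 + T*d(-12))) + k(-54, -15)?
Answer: 22659/64 ≈ 354.05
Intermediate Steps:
N(x) = (-563 + x)/(4*x) (N(x) = ((x - 563)/(x + x))/2 = ((-563 + x)/((2*x)))/2 = ((-563 + x)*(1/(2*x)))/2 = ((-563 + x)/(2*x))/2 = (-563 + x)/(4*x))
k(P, E) = E + P
(N(3*(-9) + 11) + (162 + T*d(-12))) + k(-54, -15) = ((-563 + (3*(-9) + 11))/(4*(3*(-9) + 11)) + (162 - 21*(-12))) + (-15 - 54) = ((-563 + (-27 + 11))/(4*(-27 + 11)) + (162 + 252)) - 69 = ((¼)*(-563 - 16)/(-16) + 414) - 69 = ((¼)*(-1/16)*(-579) + 414) - 69 = (579/64 + 414) - 69 = 27075/64 - 69 = 22659/64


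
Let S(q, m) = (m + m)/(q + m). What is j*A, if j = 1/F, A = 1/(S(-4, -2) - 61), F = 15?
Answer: -1/905 ≈ -0.0011050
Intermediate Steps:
S(q, m) = 2*m/(m + q) (S(q, m) = (2*m)/(m + q) = 2*m/(m + q))
A = -3/181 (A = 1/(2*(-2)/(-2 - 4) - 61) = 1/(2*(-2)/(-6) - 61) = 1/(2*(-2)*(-⅙) - 61) = 1/(⅔ - 61) = 1/(-181/3) = -3/181 ≈ -0.016575)
j = 1/15 ≈ 0.066667
j*A = (1/15)*(-3/181) = -1/905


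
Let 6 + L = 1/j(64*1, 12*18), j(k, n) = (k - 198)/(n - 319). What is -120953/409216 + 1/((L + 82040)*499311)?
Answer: -663881450945770453/2246086594401657984 ≈ -0.29557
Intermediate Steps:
j(k, n) = (-198 + k)/(-319 + n)
L = -701/134 (L = -6 + 1/((-198 + 64*1)/(-319 + 12*18)) = -6 + 1/((-198 + 64)/(-319 + 216)) = -6 + 1/(-134/(-103)) = -6 + 1/(-1/103*(-134)) = -6 + 1/(134/103) = -6 + 103/134 = -701/134 ≈ -5.2313)
-120953/409216 + 1/((L + 82040)*499311) = -120953/409216 + 1/((-701/134 + 82040)*499311) = -120953*1/409216 + (1/499311)/(10992659/134) = -120953/409216 + (134/10992659)*(1/499311) = -120953/409216 + 134/5488755557949 = -663881450945770453/2246086594401657984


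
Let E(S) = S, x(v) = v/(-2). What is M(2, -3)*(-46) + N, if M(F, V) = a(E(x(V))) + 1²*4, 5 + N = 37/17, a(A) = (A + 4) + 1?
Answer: -8259/17 ≈ -485.82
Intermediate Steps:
x(v) = -v/2 (x(v) = v*(-½) = -v/2)
a(A) = 5 + A (a(A) = (4 + A) + 1 = 5 + A)
N = -48/17 (N = -5 + 37/17 = -48/17 ≈ -2.8235)
M(F, V) = 9 - V/2 (M(F, V) = (5 - V/2) + 1²*4 = (5 - V/2) + 1*4 = (5 - V/2) + 4 = 9 - V/2)
M(2, -3)*(-46) + N = (9 - ½*(-3))*(-46) - 48/17 = (9 + 3/2)*(-46) - 48/17 = (21/2)*(-46) - 48/17 = -483 - 48/17 = -8259/17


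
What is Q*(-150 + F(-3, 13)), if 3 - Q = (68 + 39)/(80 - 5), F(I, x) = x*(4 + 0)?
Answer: -11564/75 ≈ -154.19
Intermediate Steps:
F(I, x) = 4*x (F(I, x) = x*4 = 4*x)
Q = 118/75 (Q = 3 - (68 + 39)/(80 - 5) = 3 - 107/75 = 118/75 ≈ 1.5733)
Q*(-150 + F(-3, 13)) = 118*(-150 + 4*13)/75 = 118*(-150 + 52)/75 = (118/75)*(-98) = -11564/75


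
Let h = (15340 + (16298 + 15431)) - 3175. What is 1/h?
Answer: 1/43894 ≈ 2.2782e-5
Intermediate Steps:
h = 43894 (h = (15340 + 31729) - 3175 = 47069 - 3175 = 43894)
1/h = 1/43894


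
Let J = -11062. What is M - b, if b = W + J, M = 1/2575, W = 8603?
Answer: 6331926/2575 ≈ 2459.0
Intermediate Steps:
M = 1/2575 ≈ 0.00038835
b = -2459 (b = 8603 - 11062 = -2459)
M - b = 1/2575 - 1*(-2459) = 1/2575 + 2459 = 6331926/2575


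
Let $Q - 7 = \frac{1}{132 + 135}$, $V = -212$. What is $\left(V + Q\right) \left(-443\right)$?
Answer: $\frac{24247162}{267} \approx 90813.0$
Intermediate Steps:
$Q = \frac{1870}{267}$ ($Q = 7 + \frac{1}{132 + 135} = 7 + \frac{1}{267} = \frac{1870}{267} \approx 7.0037$)
$\left(V + Q\right) \left(-443\right) = \left(-212 + \frac{1870}{267}\right) \left(-443\right) = \left(- \frac{54734}{267}\right) \left(-443\right) = \frac{24247162}{267}$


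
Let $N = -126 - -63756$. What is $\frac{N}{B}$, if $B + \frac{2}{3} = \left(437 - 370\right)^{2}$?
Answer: $\frac{38178}{2693} \approx 14.177$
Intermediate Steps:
$B = \frac{13465}{3}$ ($B = - \frac{2}{3} + \left(437 - 370\right)^{2} = - \frac{2}{3} + 67^{2} = - \frac{2}{3} + 4489 = \frac{13465}{3} \approx 4488.3$)
$N = 63630$ ($N = -126 + 63756 = 63630$)
$\frac{N}{B} = \frac{63630}{\frac{13465}{3}} = 63630 \cdot \frac{3}{13465} = \frac{38178}{2693}$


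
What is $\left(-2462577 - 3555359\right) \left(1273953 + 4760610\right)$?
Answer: $-36315613921968$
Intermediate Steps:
$\left(-2462577 - 3555359\right) \left(1273953 + 4760610\right) = \left(-6017936\right) 6034563 = -36315613921968$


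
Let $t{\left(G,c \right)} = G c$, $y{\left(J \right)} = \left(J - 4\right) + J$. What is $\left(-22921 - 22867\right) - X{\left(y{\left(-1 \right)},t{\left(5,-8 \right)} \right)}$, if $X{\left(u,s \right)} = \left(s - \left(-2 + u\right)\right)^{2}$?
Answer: $-46812$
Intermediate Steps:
$y{\left(J \right)} = -4 + 2 J$ ($y{\left(J \right)} = \left(-4 + J\right) + J = -4 + 2 J$)
$X{\left(u,s \right)} = \left(2 + s - u\right)^{2}$
$\left(-22921 - 22867\right) - X{\left(y{\left(-1 \right)},t{\left(5,-8 \right)} \right)} = \left(-22921 - 22867\right) - \left(2 + 5 \left(-8\right) - \left(-4 + 2 \left(-1\right)\right)\right)^{2} = -45788 - \left(2 - 40 - \left(-4 - 2\right)\right)^{2} = -45788 - \left(2 - 40 - -6\right)^{2} = -45788 - \left(2 - 40 + 6\right)^{2} = -45788 - \left(-32\right)^{2} = -45788 - 1024 = -46812$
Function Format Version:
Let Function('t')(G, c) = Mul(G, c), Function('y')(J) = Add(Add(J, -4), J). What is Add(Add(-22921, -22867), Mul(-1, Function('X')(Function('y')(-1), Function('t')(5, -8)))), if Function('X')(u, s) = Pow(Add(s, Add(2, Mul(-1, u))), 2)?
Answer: -46812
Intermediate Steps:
Function('y')(J) = Add(-4, Mul(2, J)) (Function('y')(J) = Add(Add(-4, J), J) = Add(-4, Mul(2, J)))
Function('X')(u, s) = Pow(Add(2, s, Mul(-1, u)), 2)
Add(Add(-22921, -22867), Mul(-1, Function('X')(Function('y')(-1), Function('t')(5, -8)))) = Add(Add(-22921, -22867), Mul(-1, Pow(Add(2, Mul(5, -8), Mul(-1, Add(-4, Mul(2, -1)))), 2))) = Add(-45788, Mul(-1, Pow(Add(2, -40, Mul(-1, Add(-4, -2))), 2))) = Add(-45788, Mul(-1, Pow(Add(2, -40, Mul(-1, -6)), 2))) = Add(-45788, Mul(-1, Pow(Add(2, -40, 6), 2))) = Add(-45788, Mul(-1, Pow(-32, 2))) = Add(-45788, Mul(-1, 1024)) = Add(-45788, -1024) = -46812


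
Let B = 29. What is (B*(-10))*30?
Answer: -8700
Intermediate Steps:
(B*(-10))*30 = (29*(-10))*30 = -290*30 = -8700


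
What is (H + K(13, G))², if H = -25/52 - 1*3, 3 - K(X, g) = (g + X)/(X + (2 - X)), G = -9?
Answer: 16641/2704 ≈ 6.1542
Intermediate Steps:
K(X, g) = 3 - X/2 - g/2 (K(X, g) = 3 - (g + X)/(X + (2 - X)) = 3 - (X + g)/2 = 3 - (X/2 + g/2) = 3 + (-X/2 - g/2) = 3 - X/2 - g/2)
H = -181/52 (H = -25*1/52 - 3 = -25/52 - 3 = -181/52 ≈ -3.4808)
(H + K(13, G))² = (-181/52 + (3 - ½*13 - ½*(-9)))² = (-181/52 + (3 - 13/2 + 9/2))² = (-181/52 + 1)² = (-129/52)² = 16641/2704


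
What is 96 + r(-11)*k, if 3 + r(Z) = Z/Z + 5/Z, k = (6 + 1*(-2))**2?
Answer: 624/11 ≈ 56.727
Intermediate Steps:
k = 16 (k = (6 - 2)**2 = 4**2 = 16)
r(Z) = -2 + 5/Z (r(Z) = -3 + (Z/Z + 5/Z) = -3 + (1 + 5/Z) = -2 + 5/Z)
96 + r(-11)*k = 96 + (-2 + 5/(-11))*16 = 96 + (-2 + 5*(-1/11))*16 = 96 + (-2 - 5/11)*16 = 96 - 27/11*16 = 96 - 432/11 = 624/11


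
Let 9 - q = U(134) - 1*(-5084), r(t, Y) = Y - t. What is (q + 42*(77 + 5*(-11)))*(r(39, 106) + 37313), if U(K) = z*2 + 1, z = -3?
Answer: -154977480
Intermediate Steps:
U(K) = -5 (U(K) = -3*2 + 1 = -6 + 1 = -5)
q = -5070 (q = 9 - (-5 - 1*(-5084)) = 9 - (-5 + 5084) = 9 - 1*5079 = 9 - 5079 = -5070)
(q + 42*(77 + 5*(-11)))*(r(39, 106) + 37313) = (-5070 + 42*(77 + 5*(-11)))*((106 - 1*39) + 37313) = (-5070 + 42*(77 - 55))*((106 - 39) + 37313) = (-5070 + 42*22)*(67 + 37313) = (-5070 + 924)*37380 = -4146*37380 = -154977480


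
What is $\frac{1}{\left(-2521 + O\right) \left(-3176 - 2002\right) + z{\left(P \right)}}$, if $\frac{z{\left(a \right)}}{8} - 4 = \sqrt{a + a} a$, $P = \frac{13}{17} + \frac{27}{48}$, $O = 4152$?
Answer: $- \frac{1327734083776}{11213094069389234055} - \frac{466412 \sqrt{34}}{11213094069389234055} \approx -1.1841 \cdot 10^{-7}$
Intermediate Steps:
$P = \frac{361}{272}$ ($P = 13 \cdot \frac{1}{17} + 27 \cdot \frac{1}{48} = \frac{13}{17} + \frac{9}{16} = \frac{361}{272} \approx 1.3272$)
$z{\left(a \right)} = 32 + 8 \sqrt{2} a^{\frac{3}{2}}$ ($z{\left(a \right)} = 32 + 8 \sqrt{a + a} a = 32 + 8 \sqrt{2 a} a = 32 + 8 \sqrt{2} \sqrt{a} a = 32 + 8 \sqrt{2} a^{\frac{3}{2}}$)
$\frac{1}{\left(-2521 + O\right) \left(-3176 - 2002\right) + z{\left(P \right)}} = \frac{1}{\left(-2521 + 4152\right) \left(-3176 - 2002\right) + \left(32 + 8 \sqrt{2} \left(\frac{361}{272}\right)^{\frac{3}{2}}\right)} = \frac{1}{1631 \left(-5178\right) + \left(32 + 8 \sqrt{2} \frac{6859 \sqrt{17}}{18496}\right)} = \frac{1}{-8445318 + \left(32 + \frac{6859 \sqrt{34}}{2312}\right)} = \frac{1}{-8445286 + \frac{6859 \sqrt{34}}{2312}}$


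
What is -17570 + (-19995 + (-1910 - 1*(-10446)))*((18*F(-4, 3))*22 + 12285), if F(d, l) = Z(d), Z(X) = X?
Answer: -122640329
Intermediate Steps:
F(d, l) = d
-17570 + (-19995 + (-1910 - 1*(-10446)))*((18*F(-4, 3))*22 + 12285) = -17570 + (-19995 + (-1910 - 1*(-10446)))*((18*(-4))*22 + 12285) = -17570 + (-19995 + (-1910 + 10446))*(-72*22 + 12285) = -17570 + (-19995 + 8536)*(-1584 + 12285) = -17570 - 11459*10701 = -17570 - 122622759 = -122640329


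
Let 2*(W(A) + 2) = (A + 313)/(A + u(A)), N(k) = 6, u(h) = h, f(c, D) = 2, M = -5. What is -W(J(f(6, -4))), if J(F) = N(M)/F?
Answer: -73/3 ≈ -24.333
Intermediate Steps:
J(F) = 6/F
W(A) = -2 + (313 + A)/(4*A) (W(A) = -2 + ((A + 313)/(A + A))/2 = -2 + ((313 + A)/((2*A)))/2 = -2 + ((313 + A)*(1/(2*A)))/2 = -2 + ((313 + A)/(2*A))/2 = -2 + (313 + A)/(4*A))
-W(J(f(6, -4))) = -(313 - 42/2)/(4*(6/2)) = -(313 - 42/2)/(4*(6*(½))) = -(313 - 7*3)/(4*3) = -(313 - 21)/(4*3) = -292/(4*3) = -1*73/3 = -73/3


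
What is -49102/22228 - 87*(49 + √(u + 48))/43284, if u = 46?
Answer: -185007411/80176396 - 29*√94/14428 ≈ -2.3270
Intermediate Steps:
-49102/22228 - 87*(49 + √(u + 48))/43284 = -49102/22228 - 87*(49 + √(46 + 48))/43284 = -49102*1/22228 - 87*(49 + √94)*(1/43284) = -24551/11114 + (-4263 - 87*√94)*(1/43284) = -24551/11114 + (-1421/14428 - 29*√94/14428) = -185007411/80176396 - 29*√94/14428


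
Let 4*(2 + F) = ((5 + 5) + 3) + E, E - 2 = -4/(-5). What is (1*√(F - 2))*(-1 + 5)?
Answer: 2*I*√5/5 ≈ 0.89443*I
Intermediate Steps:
E = 14/5 (E = 2 - 4/(-5) = 2 - 4*(-⅕) = 2 + ⅘ = 14/5 ≈ 2.8000)
F = 39/20 (F = -2 + (((5 + 5) + 3) + 14/5)/4 = -2 + ((10 + 3) + 14/5)/4 = -2 + (13 + 14/5)/4 = -2 + (¼)*(79/5) = -2 + 79/20 = 39/20 ≈ 1.9500)
(1*√(F - 2))*(-1 + 5) = (1*√(39/20 - 2))*(-1 + 5) = (1*√(-1/20))*4 = (1*(I*√5/10))*4 = (I*√5/10)*4 = 2*I*√5/5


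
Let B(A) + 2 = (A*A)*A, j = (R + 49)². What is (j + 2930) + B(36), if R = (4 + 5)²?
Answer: 66484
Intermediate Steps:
R = 81 (R = 9² = 81)
j = 16900 (j = (81 + 49)² = 130² = 16900)
B(A) = -2 + A³ (B(A) = -2 + (A*A)*A = -2 + A²*A = -2 + A³)
(j + 2930) + B(36) = (16900 + 2930) + (-2 + 36³) = 19830 + (-2 + 46656) = 19830 + 46654 = 66484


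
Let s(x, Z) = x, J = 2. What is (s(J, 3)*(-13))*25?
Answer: -650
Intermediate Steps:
(s(J, 3)*(-13))*25 = (2*(-13))*25 = -26*25 = -650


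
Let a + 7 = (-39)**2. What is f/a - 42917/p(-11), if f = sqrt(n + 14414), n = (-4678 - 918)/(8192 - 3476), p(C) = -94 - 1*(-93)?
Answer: 42917 + sqrt(2226044617)/595002 ≈ 42917.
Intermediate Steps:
p(C) = -1 (p(C) = -94 + 93 = -1)
n = -1399/1179 (n = -5596/4716 = -5596*1/4716 = -1399/1179 ≈ -1.1866)
a = 1514 (a = -7 + (-39)**2 = -7 + 1521 = 1514)
f = sqrt(2226044617)/393 (f = sqrt(-1399/1179 + 14414) = sqrt(16992707/1179) = sqrt(2226044617)/393 ≈ 120.05)
f/a - 42917/p(-11) = (sqrt(2226044617)/393)/1514 - 42917/(-1) = (sqrt(2226044617)/393)*(1/1514) - 42917*(-1) = sqrt(2226044617)/595002 + 42917 = 42917 + sqrt(2226044617)/595002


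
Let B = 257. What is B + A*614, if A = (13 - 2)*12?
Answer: 81305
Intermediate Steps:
A = 132 (A = 11*12 = 132)
B + A*614 = 257 + 132*614 = 257 + 81048 = 81305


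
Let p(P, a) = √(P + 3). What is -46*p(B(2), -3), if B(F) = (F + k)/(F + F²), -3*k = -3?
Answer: -23*√14 ≈ -86.058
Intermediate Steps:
k = 1 (k = -⅓*(-3) = 1)
B(F) = (1 + F)/(F + F²) (B(F) = (F + 1)/(F + F²) = (1 + F)/(F + F²))
p(P, a) = √(3 + P)
-46*p(B(2), -3) = -46*√(3 + 1/2) = -46*√(3 + ½) = -23*√14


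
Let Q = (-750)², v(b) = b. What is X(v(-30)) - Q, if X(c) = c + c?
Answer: -562560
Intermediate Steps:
X(c) = 2*c
Q = 562500
X(v(-30)) - Q = 2*(-30) - 1*562500 = -60 - 562500 = -562560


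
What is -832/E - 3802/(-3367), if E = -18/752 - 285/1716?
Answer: 150661509226/34400639 ≈ 4379.6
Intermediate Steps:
E = -10217/53768 (E = -18*1/752 - 285*1/1716 = -9/376 - 95/572 = -10217/53768 ≈ -0.19002)
-832/E - 3802/(-3367) = -832/(-10217/53768) - 3802/(-3367) = -832*(-53768/10217) - 3802*(-1/3367) = 44734976/10217 + 3802/3367 = 150661509226/34400639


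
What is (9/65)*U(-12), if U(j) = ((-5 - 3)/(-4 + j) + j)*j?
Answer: 1242/65 ≈ 19.108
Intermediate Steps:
U(j) = j*(j - 8/(-4 + j)) (U(j) = (-8/(-4 + j) + j)*j = (j - 8/(-4 + j))*j = j*(j - 8/(-4 + j)))
(9/65)*U(-12) = (9/65)*(-12*(-8 + (-12)**2 - 4*(-12))/(-4 - 12)) = ((1/65)*9)*(-12*(-8 + 144 + 48)/(-16)) = 9*(-12*(-1/16)*184)/65 = (9/65)*138 = 1242/65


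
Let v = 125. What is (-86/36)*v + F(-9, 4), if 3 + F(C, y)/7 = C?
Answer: -6887/18 ≈ -382.61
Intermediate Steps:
F(C, y) = -21 + 7*C
(-86/36)*v + F(-9, 4) = -86/36*125 + (-21 + 7*(-9)) = -86*1/36*125 + (-21 - 63) = -43/18*125 - 84 = -5375/18 - 84 = -6887/18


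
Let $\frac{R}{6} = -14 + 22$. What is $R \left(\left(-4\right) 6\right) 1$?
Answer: $-1152$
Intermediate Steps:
$R = 48$ ($R = 6 \left(-14 + 22\right) = 6 \cdot 8 = 48$)
$R \left(\left(-4\right) 6\right) 1 = 48 \left(\left(-4\right) 6\right) 1 = 48 \left(-24\right) 1 = \left(-1152\right) 1 = -1152$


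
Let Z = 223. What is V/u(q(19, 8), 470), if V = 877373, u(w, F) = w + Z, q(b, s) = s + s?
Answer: 877373/239 ≈ 3671.0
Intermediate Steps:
q(b, s) = 2*s
u(w, F) = 223 + w (u(w, F) = w + 223 = 223 + w)
V/u(q(19, 8), 470) = 877373/(223 + 2*8) = 877373/(223 + 16) = 877373/239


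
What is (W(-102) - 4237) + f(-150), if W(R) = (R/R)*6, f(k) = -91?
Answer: -4322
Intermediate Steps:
W(R) = 6 (W(R) = 1*6 = 6)
(W(-102) - 4237) + f(-150) = (6 - 4237) - 91 = -4231 - 91 = -4322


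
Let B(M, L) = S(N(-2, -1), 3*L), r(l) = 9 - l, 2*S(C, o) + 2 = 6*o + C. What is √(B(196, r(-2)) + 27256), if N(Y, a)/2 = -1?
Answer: √27353 ≈ 165.39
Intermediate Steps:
N(Y, a) = -2 (N(Y, a) = 2*(-1) = -2)
S(C, o) = -1 + C/2 + 3*o (S(C, o) = -1 + (6*o + C)/2 = -1 + (C + 6*o)/2 = -1 + (C/2 + 3*o) = -1 + C/2 + 3*o)
B(M, L) = -2 + 9*L (B(M, L) = -1 + (½)*(-2) + 3*(3*L) = -1 - 1 + 9*L = -2 + 9*L)
√(B(196, r(-2)) + 27256) = √((-2 + 9*(9 - 1*(-2))) + 27256) = √((-2 + 9*(9 + 2)) + 27256) = √((-2 + 9*11) + 27256) = √((-2 + 99) + 27256) = √(97 + 27256) = √27353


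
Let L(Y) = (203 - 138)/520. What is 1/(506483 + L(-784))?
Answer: 8/4051865 ≈ 1.9744e-6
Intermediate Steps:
L(Y) = ⅛ (L(Y) = 65*(1/520) = ⅛)
1/(506483 + L(-784)) = 1/(506483 + ⅛) = 1/(4051865/8) = 8/4051865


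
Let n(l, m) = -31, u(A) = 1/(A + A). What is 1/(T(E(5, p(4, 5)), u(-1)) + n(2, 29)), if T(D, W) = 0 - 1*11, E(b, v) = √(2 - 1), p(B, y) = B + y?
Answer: -1/42 ≈ -0.023810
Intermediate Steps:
u(A) = 1/(2*A)
E(b, v) = 1 (E(b, v) = √1 = 1)
T(D, W) = -11 (T(D, W) = 0 - 11 = -11)
1/(T(E(5, p(4, 5)), u(-1)) + n(2, 29)) = 1/(-11 - 31) = 1/(-42) = -1/42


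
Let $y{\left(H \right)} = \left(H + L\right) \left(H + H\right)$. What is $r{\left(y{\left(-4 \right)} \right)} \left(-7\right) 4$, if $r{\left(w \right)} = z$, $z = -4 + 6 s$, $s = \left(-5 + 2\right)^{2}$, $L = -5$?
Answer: $-1400$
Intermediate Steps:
$s = 9$ ($s = \left(-3\right)^{2} = 9$)
$y{\left(H \right)} = 2 H \left(-5 + H\right)$ ($y{\left(H \right)} = \left(H - 5\right) \left(H + H\right) = \left(-5 + H\right) 2 H = 2 H \left(-5 + H\right)$)
$z = 50$ ($z = -4 + 6 \cdot 9 = -4 + 54 = 50$)
$r{\left(w \right)} = 50$
$r{\left(y{\left(-4 \right)} \right)} \left(-7\right) 4 = 50 \left(-7\right) 4 = \left(-350\right) 4 = -1400$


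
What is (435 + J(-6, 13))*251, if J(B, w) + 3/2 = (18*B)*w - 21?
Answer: -497733/2 ≈ -2.4887e+5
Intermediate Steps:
J(B, w) = -45/2 + 18*B*w (J(B, w) = -3/2 + ((18*B)*w - 21) = -3/2 + (18*B*w - 21) = -3/2 + (-21 + 18*B*w) = -45/2 + 18*B*w)
(435 + J(-6, 13))*251 = (435 + (-45/2 + 18*(-6)*13))*251 = (435 + (-45/2 - 1404))*251 = (435 - 2853/2)*251 = -1983/2*251 = -497733/2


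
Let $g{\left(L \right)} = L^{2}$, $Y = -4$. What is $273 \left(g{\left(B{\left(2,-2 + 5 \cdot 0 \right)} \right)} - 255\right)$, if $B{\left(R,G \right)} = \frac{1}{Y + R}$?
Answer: $- \frac{278187}{4} \approx -69547.0$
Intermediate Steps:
$B{\left(R,G \right)} = \frac{1}{-4 + R}$
$273 \left(g{\left(B{\left(2,-2 + 5 \cdot 0 \right)} \right)} - 255\right) = 273 \left(\left(\frac{1}{-4 + 2}\right)^{2} - 255\right) = 273 \left(\left(\frac{1}{-2}\right)^{2} - 255\right) = 273 \left(\left(- \frac{1}{2}\right)^{2} - 255\right) = 273 \left(\frac{1}{4} - 255\right) = 273 \left(- \frac{1019}{4}\right) = - \frac{278187}{4}$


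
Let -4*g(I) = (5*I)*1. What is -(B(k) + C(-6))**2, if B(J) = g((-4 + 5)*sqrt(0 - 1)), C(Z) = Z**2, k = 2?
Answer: -20711/16 + 90*I ≈ -1294.4 + 90.0*I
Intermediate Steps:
g(I) = -5*I/4
B(J) = -5*I/4 (B(J) = -5*(-4 + 5)*sqrt(0 - 1)/4 = -5*sqrt(-1)/4 = -5*I/4)
-(B(k) + C(-6))**2 = -(-5*I/4 + (-6)**2)**2 = -(-5*I/4 + 36)**2 = -(36 - 5*I/4)**2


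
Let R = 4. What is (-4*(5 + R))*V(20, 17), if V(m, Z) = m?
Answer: -720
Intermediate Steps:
(-4*(5 + R))*V(20, 17) = -4*(5 + 4)*20 = -4*9*20 = -36*20 = -720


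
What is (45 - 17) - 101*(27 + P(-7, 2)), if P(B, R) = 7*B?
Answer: 2250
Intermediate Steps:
(45 - 17) - 101*(27 + P(-7, 2)) = (45 - 17) - 101*(27 + 7*(-7)) = 28 - 101*(27 - 49) = 28 - 101*(-22) = 28 + 2222 = 2250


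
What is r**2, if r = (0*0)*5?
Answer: 0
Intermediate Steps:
r = 0 (r = 0*5 = 0)
r**2 = 0**2 = 0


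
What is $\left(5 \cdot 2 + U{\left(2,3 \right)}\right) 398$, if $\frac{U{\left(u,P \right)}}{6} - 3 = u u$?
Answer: $20696$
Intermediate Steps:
$U{\left(u,P \right)} = 18 + 6 u^{2}$ ($U{\left(u,P \right)} = 18 + 6 u u = 18 + 6 u^{2}$)
$\left(5 \cdot 2 + U{\left(2,3 \right)}\right) 398 = \left(5 \cdot 2 + \left(18 + 6 \cdot 2^{2}\right)\right) 398 = \left(10 + \left(18 + 6 \cdot 4\right)\right) 398 = \left(10 + \left(18 + 24\right)\right) 398 = \left(10 + 42\right) 398 = 52 \cdot 398 = 20696$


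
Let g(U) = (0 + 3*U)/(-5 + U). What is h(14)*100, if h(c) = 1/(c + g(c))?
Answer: 75/14 ≈ 5.3571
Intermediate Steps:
g(U) = 3*U/(-5 + U) (g(U) = (3*U)/(-5 + U) = 3*U/(-5 + U))
h(c) = 1/(c + 3*c/(-5 + c))
h(14)*100 = ((-5 + 14)/(14*(-2 + 14)))*100 = ((1/14)*9/12)*100 = ((1/14)*(1/12)*9)*100 = (3/56)*100 = 75/14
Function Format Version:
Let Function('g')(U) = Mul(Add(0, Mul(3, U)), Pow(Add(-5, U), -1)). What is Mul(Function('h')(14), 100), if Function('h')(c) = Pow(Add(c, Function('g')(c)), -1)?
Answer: Rational(75, 14) ≈ 5.3571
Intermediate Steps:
Function('g')(U) = Mul(3, U, Pow(Add(-5, U), -1)) (Function('g')(U) = Mul(Mul(3, U), Pow(Add(-5, U), -1)) = Mul(3, U, Pow(Add(-5, U), -1)))
Function('h')(c) = Pow(Add(c, Mul(3, c, Pow(Add(-5, c), -1))), -1)
Mul(Function('h')(14), 100) = Mul(Mul(Pow(14, -1), Pow(Add(-2, 14), -1), Add(-5, 14)), 100) = Mul(Mul(Rational(1, 14), Pow(12, -1), 9), 100) = Mul(Mul(Rational(1, 14), Rational(1, 12), 9), 100) = Mul(Rational(3, 56), 100) = Rational(75, 14)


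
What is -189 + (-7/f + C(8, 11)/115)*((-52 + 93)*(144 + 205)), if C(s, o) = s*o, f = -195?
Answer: 50564572/4485 ≈ 11274.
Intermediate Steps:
C(s, o) = o*s
-189 + (-7/f + C(8, 11)/115)*((-52 + 93)*(144 + 205)) = -189 + (-7/(-195) + (11*8)/115)*((-52 + 93)*(144 + 205)) = -189 + (-7*(-1/195) + 88*(1/115))*(41*349) = -189 + (7/195 + 88/115)*14309 = -189 + (3593/4485)*14309 = -189 + 51412237/4485 = 50564572/4485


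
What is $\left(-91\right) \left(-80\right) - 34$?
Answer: $7246$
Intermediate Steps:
$\left(-91\right) \left(-80\right) - 34 = 7280 - 34 = 7246$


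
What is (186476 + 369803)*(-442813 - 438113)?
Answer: -490040634354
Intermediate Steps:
(186476 + 369803)*(-442813 - 438113) = 556279*(-880926) = -490040634354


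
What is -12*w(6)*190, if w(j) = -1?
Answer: 2280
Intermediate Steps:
-12*w(6)*190 = -12*(-1)*190 = 12*190 = 2280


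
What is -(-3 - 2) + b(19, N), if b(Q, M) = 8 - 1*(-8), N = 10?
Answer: 21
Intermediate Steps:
b(Q, M) = 16 (b(Q, M) = 8 + 8 = 16)
-(-3 - 2) + b(19, N) = -(-3 - 2) + 16 = -1*(-5) + 16 = 5 + 16 = 21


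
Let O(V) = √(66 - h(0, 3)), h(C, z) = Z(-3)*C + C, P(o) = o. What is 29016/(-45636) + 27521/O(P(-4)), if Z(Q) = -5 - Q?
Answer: -2418/3803 + 27521*√66/66 ≈ 3387.0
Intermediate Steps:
h(C, z) = -C (h(C, z) = (-5 - 1*(-3))*C + C = (-5 + 3)*C + C = -2*C + C = -C)
O(V) = √66 (O(V) = √(66 - (-1)*0) = √(66 - 1*0) = √(66 + 0) = √66)
29016/(-45636) + 27521/O(P(-4)) = 29016/(-45636) + 27521/(√66) = 29016*(-1/45636) + 27521*(√66/66) = -2418/3803 + 27521*√66/66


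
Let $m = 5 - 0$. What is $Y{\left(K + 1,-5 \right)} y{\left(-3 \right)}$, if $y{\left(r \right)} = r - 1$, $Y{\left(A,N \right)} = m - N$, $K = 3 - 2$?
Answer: $-40$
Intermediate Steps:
$m = 5$ ($m = 5 + 0 = 5$)
$K = 1$
$Y{\left(A,N \right)} = 5 - N$
$y{\left(r \right)} = -1 + r$ ($y{\left(r \right)} = r - 1 = -1 + r$)
$Y{\left(K + 1,-5 \right)} y{\left(-3 \right)} = \left(5 - -5\right) \left(-1 - 3\right) = \left(5 + 5\right) \left(-4\right) = 10 \left(-4\right) = -40$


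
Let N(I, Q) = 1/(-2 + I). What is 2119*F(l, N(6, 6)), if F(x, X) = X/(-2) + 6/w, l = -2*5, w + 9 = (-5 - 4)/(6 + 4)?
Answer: -408967/264 ≈ -1549.1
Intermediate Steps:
w = -99/10 (w = -9 + (-5 - 4)/(6 + 4) = -9 - 9/10 = -99/10 ≈ -9.9000)
l = -10
F(x, X) = -20/33 - X/2 (F(x, X) = X/(-2) + 6/(-99/10) = X*(-½) + 6*(-10/99) = -X/2 - 20/33 = -20/33 - X/2)
2119*F(l, N(6, 6)) = 2119*(-20/33 - 1/(2*(-2 + 6))) = 2119*(-20/33 - ½/4) = 2119*(-20/33 - ½*¼) = 2119*(-20/33 - ⅛) = 2119*(-193/264) = -408967/264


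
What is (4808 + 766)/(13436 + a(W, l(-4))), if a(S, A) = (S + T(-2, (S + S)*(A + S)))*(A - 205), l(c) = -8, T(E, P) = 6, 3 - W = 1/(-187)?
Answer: 521169/1076920 ≈ 0.48394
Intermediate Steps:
W = 562/187 (W = 3 - 1/(-187) = 3 - 1*(-1/187) = 3 + 1/187 = 562/187 ≈ 3.0053)
a(S, A) = (-205 + A)*(6 + S) (a(S, A) = (S + 6)*(A - 205) = (6 + S)*(-205 + A) = (-205 + A)*(6 + S))
(4808 + 766)/(13436 + a(W, l(-4))) = (4808 + 766)/(13436 + (-1230 - 205*562/187 + 6*(-8) - 8*562/187)) = 5574/(13436 + (-1230 - 115210/187 - 48 - 4496/187)) = 5574/(13436 - 358692/187) = 5574/(2153840/187) = 5574*(187/2153840) = 521169/1076920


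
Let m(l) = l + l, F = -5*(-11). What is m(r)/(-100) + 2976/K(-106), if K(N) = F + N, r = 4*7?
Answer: -25038/425 ≈ -58.913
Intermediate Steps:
r = 28
F = 55
K(N) = 55 + N
m(l) = 2*l
m(r)/(-100) + 2976/K(-106) = (2*28)/(-100) + 2976/(55 - 106) = 56*(-1/100) + 2976/(-51) = -14/25 + 2976*(-1/51) = -14/25 - 992/17 = -25038/425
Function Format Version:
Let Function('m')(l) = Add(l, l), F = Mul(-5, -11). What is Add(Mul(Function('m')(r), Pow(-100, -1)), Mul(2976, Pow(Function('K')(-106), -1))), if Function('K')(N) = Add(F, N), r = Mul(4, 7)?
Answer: Rational(-25038, 425) ≈ -58.913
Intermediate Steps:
r = 28
F = 55
Function('K')(N) = Add(55, N)
Function('m')(l) = Mul(2, l)
Add(Mul(Function('m')(r), Pow(-100, -1)), Mul(2976, Pow(Function('K')(-106), -1))) = Add(Mul(Mul(2, 28), Pow(-100, -1)), Mul(2976, Pow(Add(55, -106), -1))) = Add(Mul(56, Rational(-1, 100)), Mul(2976, Pow(-51, -1))) = Add(Rational(-14, 25), Mul(2976, Rational(-1, 51))) = Add(Rational(-14, 25), Rational(-992, 17)) = Rational(-25038, 425)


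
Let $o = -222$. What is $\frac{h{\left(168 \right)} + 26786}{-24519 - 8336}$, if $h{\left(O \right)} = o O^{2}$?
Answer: $\frac{6238942}{32855} \approx 189.89$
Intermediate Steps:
$h{\left(O \right)} = - 222 O^{2}$
$\frac{h{\left(168 \right)} + 26786}{-24519 - 8336} = \frac{- 222 \cdot 168^{2} + 26786}{-24519 - 8336} = \frac{\left(-222\right) 28224 + 26786}{-32855} = \left(-6265728 + 26786\right) \left(- \frac{1}{32855}\right) = \left(-6238942\right) \left(- \frac{1}{32855}\right) = \frac{6238942}{32855}$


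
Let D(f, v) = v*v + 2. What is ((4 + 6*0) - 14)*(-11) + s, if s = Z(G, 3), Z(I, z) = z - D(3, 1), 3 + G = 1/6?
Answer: 110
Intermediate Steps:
D(f, v) = 2 + v² (D(f, v) = v² + 2 = 2 + v²)
G = -17/6 (G = -3 + 1/6 = -3 + ⅙ = -17/6 ≈ -2.8333)
Z(I, z) = -3 + z (Z(I, z) = z - (2 + 1²) = z - (2 + 1) = z - 1*3 = z - 3 = -3 + z)
s = 0 (s = -3 + 3 = 0)
((4 + 6*0) - 14)*(-11) + s = ((4 + 6*0) - 14)*(-11) + 0 = ((4 + 0) - 14)*(-11) + 0 = (4 - 14)*(-11) + 0 = -10*(-11) + 0 = 110 + 0 = 110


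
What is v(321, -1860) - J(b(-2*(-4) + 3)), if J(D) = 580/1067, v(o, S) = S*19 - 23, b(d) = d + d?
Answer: -37732901/1067 ≈ -35364.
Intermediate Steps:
b(d) = 2*d
v(o, S) = -23 + 19*S (v(o, S) = 19*S - 23 = -23 + 19*S)
J(D) = 580/1067 (J(D) = 580*(1/1067) = 580/1067)
v(321, -1860) - J(b(-2*(-4) + 3)) = (-23 + 19*(-1860)) - 1*580/1067 = (-23 - 35340) - 580/1067 = -35363 - 580/1067 = -37732901/1067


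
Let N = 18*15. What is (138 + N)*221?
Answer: 90168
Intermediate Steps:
N = 270
(138 + N)*221 = (138 + 270)*221 = 408*221 = 90168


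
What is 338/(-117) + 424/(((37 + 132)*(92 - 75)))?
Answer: -70882/25857 ≈ -2.7413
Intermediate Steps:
338/(-117) + 424/(((37 + 132)*(92 - 75))) = 338*(-1/117) + 424/((169*17)) = -26/9 + 424/2873 = -70882/25857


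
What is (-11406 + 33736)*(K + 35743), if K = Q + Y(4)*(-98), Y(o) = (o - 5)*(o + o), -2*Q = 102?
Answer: 814509080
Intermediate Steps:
Q = -51 (Q = -1/2*102 = -51)
Y(o) = 2*o*(-5 + o) (Y(o) = (-5 + o)*(2*o) = 2*o*(-5 + o))
K = 733 (K = -51 + (2*4*(-5 + 4))*(-98) = -51 + (2*4*(-1))*(-98) = -51 - 8*(-98) = -51 + 784 = 733)
(-11406 + 33736)*(K + 35743) = (-11406 + 33736)*(733 + 35743) = 22330*36476 = 814509080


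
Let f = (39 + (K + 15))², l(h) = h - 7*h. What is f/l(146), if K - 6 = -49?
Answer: -121/876 ≈ -0.13813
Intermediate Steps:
l(h) = -6*h
K = -43 (K = 6 - 49 = -43)
f = 121 (f = (39 + (-43 + 15))² = (39 - 28)² = 11² = 121)
f/l(146) = 121/((-6*146)) = 121/(-876) = 121*(-1/876) = -121/876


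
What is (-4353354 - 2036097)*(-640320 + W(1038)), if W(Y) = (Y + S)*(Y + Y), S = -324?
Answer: -5379559932744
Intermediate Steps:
W(Y) = 2*Y*(-324 + Y) (W(Y) = (Y - 324)*(Y + Y) = (-324 + Y)*(2*Y) = 2*Y*(-324 + Y))
(-4353354 - 2036097)*(-640320 + W(1038)) = (-4353354 - 2036097)*(-640320 + 2*1038*(-324 + 1038)) = -6389451*(-640320 + 2*1038*714) = -6389451*(-640320 + 1482264) = -6389451*841944 = -5379559932744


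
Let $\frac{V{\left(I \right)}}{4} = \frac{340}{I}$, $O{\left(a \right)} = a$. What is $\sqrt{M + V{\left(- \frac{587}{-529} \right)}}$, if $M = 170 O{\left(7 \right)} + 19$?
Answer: $\frac{\sqrt{838895201}}{587} \approx 49.342$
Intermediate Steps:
$V{\left(I \right)} = \frac{1360}{I}$ ($V{\left(I \right)} = 4 \frac{340}{I} = \frac{1360}{I}$)
$M = 1209$ ($M = 170 \cdot 7 + 19 = 1190 + 19 = 1209$)
$\sqrt{M + V{\left(- \frac{587}{-529} \right)}} = \sqrt{1209 + \frac{1360}{\left(-587\right) \frac{1}{-529}}} = \sqrt{1209 + \frac{1360}{\left(-587\right) \left(- \frac{1}{529}\right)}} = \sqrt{1209 + \frac{1360}{\frac{587}{529}}} = \sqrt{1209 + 1360 \cdot \frac{529}{587}} = \sqrt{1209 + \frac{719440}{587}} = \sqrt{\frac{1429123}{587}} = \frac{\sqrt{838895201}}{587}$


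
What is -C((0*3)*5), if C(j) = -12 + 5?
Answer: 7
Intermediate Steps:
C(j) = -7
-C((0*3)*5) = -1*(-7) = 7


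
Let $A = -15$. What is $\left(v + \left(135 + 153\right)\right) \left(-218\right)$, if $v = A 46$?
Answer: $87636$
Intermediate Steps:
$v = -690$ ($v = \left(-15\right) 46 = -690$)
$\left(v + \left(135 + 153\right)\right) \left(-218\right) = \left(-690 + \left(135 + 153\right)\right) \left(-218\right) = \left(-690 + 288\right) \left(-218\right) = \left(-402\right) \left(-218\right) = 87636$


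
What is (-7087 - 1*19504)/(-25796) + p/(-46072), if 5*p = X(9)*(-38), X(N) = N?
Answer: 191697656/185698955 ≈ 1.0323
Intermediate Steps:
p = -342/5 (p = (9*(-38))/5 = (⅕)*(-342) = -342/5 ≈ -68.400)
(-7087 - 1*19504)/(-25796) + p/(-46072) = (-7087 - 1*19504)/(-25796) - 342/5/(-46072) = (-7087 - 19504)*(-1/25796) - 342/5*(-1/46072) = -26591*(-1/25796) + 171/115180 = 26591/25796 + 171/115180 = 191697656/185698955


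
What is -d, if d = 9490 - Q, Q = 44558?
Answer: 35068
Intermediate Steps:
d = -35068 (d = 9490 - 1*44558 = 9490 - 44558 = -35068)
-d = -1*(-35068) = 35068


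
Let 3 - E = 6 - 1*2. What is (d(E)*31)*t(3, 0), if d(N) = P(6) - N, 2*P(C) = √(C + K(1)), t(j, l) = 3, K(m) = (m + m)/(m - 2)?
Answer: 186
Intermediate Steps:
K(m) = 2*m/(-2 + m) (K(m) = (2*m)/(-2 + m) = 2*m/(-2 + m))
P(C) = √(-2 + C)/2 (P(C) = √(C + 2*1/(-2 + 1))/2 = √(C + 2*1/(-1))/2 = √(C + 2*1*(-1))/2 = √(C - 2)/2 = √(-2 + C)/2)
E = -1 (E = 3 - (6 - 1*2) = 3 - (6 - 2) = 3 - 1*4 = 3 - 4 = -1)
d(N) = 1 - N (d(N) = √(-2 + 6)/2 - N = √4/2 - N = (½)*2 - N = 1 - N)
(d(E)*31)*t(3, 0) = ((1 - 1*(-1))*31)*3 = ((1 + 1)*31)*3 = (2*31)*3 = 62*3 = 186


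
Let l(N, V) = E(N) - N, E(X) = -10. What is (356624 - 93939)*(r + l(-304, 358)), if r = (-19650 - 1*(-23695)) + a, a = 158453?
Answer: 42763016520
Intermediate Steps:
l(N, V) = -10 - N
r = 162498 (r = (-19650 - 1*(-23695)) + 158453 = (-19650 + 23695) + 158453 = 4045 + 158453 = 162498)
(356624 - 93939)*(r + l(-304, 358)) = (356624 - 93939)*(162498 + (-10 - 1*(-304))) = 262685*(162498 + (-10 + 304)) = 262685*(162498 + 294) = 262685*162792 = 42763016520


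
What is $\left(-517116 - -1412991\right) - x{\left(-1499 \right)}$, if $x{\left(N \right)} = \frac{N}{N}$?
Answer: $895874$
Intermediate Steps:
$x{\left(N \right)} = 1$
$\left(-517116 - -1412991\right) - x{\left(-1499 \right)} = \left(-517116 - -1412991\right) - 1 = \left(-517116 + 1412991\right) - 1 = 895875 - 1 = 895874$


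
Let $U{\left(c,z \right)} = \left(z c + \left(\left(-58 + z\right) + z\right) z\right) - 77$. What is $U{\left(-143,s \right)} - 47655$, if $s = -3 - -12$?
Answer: $-49379$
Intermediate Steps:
$s = 9$ ($s = -3 + 12 = 9$)
$U{\left(c,z \right)} = -77 + c z + z \left(-58 + 2 z\right)$ ($U{\left(c,z \right)} = \left(c z + \left(-58 + 2 z\right) z\right) - 77 = \left(c z + z \left(-58 + 2 z\right)\right) - 77 = -77 + c z + z \left(-58 + 2 z\right)$)
$U{\left(-143,s \right)} - 47655 = \left(-77 - 522 + 2 \cdot 9^{2} - 1287\right) - 47655 = \left(-77 - 522 + 2 \cdot 81 - 1287\right) - 47655 = \left(-77 - 522 + 162 - 1287\right) - 47655 = -1724 - 47655 = -49379$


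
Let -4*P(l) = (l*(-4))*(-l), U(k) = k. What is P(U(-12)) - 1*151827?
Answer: -151971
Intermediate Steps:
P(l) = -l² (P(l) = -l*(-4)*(-l)/4 = -(-4*l)*(-l)/4 = -l²)
P(U(-12)) - 1*151827 = -1*(-12)² - 1*151827 = -1*144 - 151827 = -144 - 151827 = -151971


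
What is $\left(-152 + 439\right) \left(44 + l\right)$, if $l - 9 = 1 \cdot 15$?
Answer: $19516$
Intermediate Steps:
$l = 24$ ($l = 9 + 1 \cdot 15 = 9 + 15 = 24$)
$\left(-152 + 439\right) \left(44 + l\right) = \left(-152 + 439\right) \left(44 + 24\right) = 287 \cdot 68 = 19516$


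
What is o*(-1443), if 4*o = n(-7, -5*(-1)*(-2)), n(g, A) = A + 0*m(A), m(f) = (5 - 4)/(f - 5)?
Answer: 7215/2 ≈ 3607.5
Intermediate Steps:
m(f) = 1/(-5 + f)
n(g, A) = A (n(g, A) = A + 0/(-5 + A) = A + 0 = A)
o = -5/2 (o = (-5*(-1)*(-2))/4 = (5*(-2))/4 = (1/4)*(-10) = -5/2 ≈ -2.5000)
o*(-1443) = -5/2*(-1443) = 7215/2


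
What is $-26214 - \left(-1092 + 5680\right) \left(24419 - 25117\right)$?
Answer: $3176210$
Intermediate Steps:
$-26214 - \left(-1092 + 5680\right) \left(24419 - 25117\right) = -26214 - 4588 \left(-698\right) = -26214 - -3202424 = -26214 + 3202424 = 3176210$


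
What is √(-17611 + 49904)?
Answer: √32293 ≈ 179.70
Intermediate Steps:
√(-17611 + 49904) = √32293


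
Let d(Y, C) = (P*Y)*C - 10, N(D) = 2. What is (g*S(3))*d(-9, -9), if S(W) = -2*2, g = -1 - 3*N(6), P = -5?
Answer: -11620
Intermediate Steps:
g = -7 (g = -1 - 3*2 = -1 - 6 = -7)
S(W) = -4
d(Y, C) = -10 - 5*C*Y (d(Y, C) = (-5*Y)*C - 10 = -5*C*Y - 10 = -10 - 5*C*Y)
(g*S(3))*d(-9, -9) = (-7*(-4))*(-10 - 5*(-9)*(-9)) = 28*(-10 - 405) = 28*(-415) = -11620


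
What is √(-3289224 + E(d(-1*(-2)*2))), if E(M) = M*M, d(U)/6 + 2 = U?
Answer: 2*I*√822270 ≈ 1813.6*I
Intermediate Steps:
d(U) = -12 + 6*U
E(M) = M²
√(-3289224 + E(d(-1*(-2)*2))) = √(-3289224 + (-12 + 6*(-1*(-2)*2))²) = √(-3289224 + (-12 + 6*(2*2))²) = √(-3289224 + (-12 + 6*4)²) = √(-3289224 + (-12 + 24)²) = √(-3289224 + 12²) = √(-3289224 + 144) = √(-3289080) = 2*I*√822270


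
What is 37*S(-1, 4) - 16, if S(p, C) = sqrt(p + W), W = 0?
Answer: -16 + 37*I ≈ -16.0 + 37.0*I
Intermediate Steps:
S(p, C) = sqrt(p) (S(p, C) = sqrt(p + 0) = sqrt(p))
37*S(-1, 4) - 16 = 37*sqrt(-1) - 16 = 37*I - 16 = -16 + 37*I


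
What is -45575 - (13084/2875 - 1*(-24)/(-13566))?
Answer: -296284162049/6500375 ≈ -45580.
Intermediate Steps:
-45575 - (13084/2875 - 1*(-24)/(-13566)) = -45575 - (13084*(1/2875) + 24*(-1/13566)) = -45575 - (13084/2875 - 4/2261) = -45575 - 1*29571424/6500375 = -45575 - 29571424/6500375 = -296284162049/6500375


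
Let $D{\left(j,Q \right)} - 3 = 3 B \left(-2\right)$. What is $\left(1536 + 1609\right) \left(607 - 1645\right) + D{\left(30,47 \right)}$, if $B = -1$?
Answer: $-3264501$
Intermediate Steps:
$D{\left(j,Q \right)} = 9$ ($D{\left(j,Q \right)} = 3 + 3 \left(-1\right) \left(-2\right) = 3 - -6 = 3 + 6 = 9$)
$\left(1536 + 1609\right) \left(607 - 1645\right) + D{\left(30,47 \right)} = \left(1536 + 1609\right) \left(607 - 1645\right) + 9 = 3145 \left(-1038\right) + 9 = -3264510 + 9 = -3264501$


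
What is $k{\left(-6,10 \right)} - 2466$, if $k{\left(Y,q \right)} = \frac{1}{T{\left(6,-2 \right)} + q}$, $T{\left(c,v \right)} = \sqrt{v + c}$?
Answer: $- \frac{29591}{12} \approx -2465.9$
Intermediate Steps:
$T{\left(c,v \right)} = \sqrt{c + v}$
$k{\left(Y,q \right)} = \frac{1}{2 + q}$ ($k{\left(Y,q \right)} = \frac{1}{\sqrt{6 - 2} + q} = \frac{1}{\sqrt{4} + q} = \frac{1}{2 + q}$)
$k{\left(-6,10 \right)} - 2466 = \frac{1}{2 + 10} - 2466 = \frac{1}{12} - 2466 = - \frac{29591}{12}$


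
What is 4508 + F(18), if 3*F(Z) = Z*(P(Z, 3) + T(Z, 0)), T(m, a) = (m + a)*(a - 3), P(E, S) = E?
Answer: 4292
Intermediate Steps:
T(m, a) = (-3 + a)*(a + m) (T(m, a) = (a + m)*(-3 + a) = (-3 + a)*(a + m))
F(Z) = -2*Z²/3 (F(Z) = (Z*(Z + (0² - 3*0 - 3*Z + 0*Z)))/3 = (Z*(Z + (0 + 0 - 3*Z + 0)))/3 = (Z*(Z - 3*Z))/3 = (Z*(-2*Z))/3 = (-2*Z²)/3 = -2*Z²/3)
4508 + F(18) = 4508 - ⅔*18² = 4508 - ⅔*324 = 4508 - 216 = 4292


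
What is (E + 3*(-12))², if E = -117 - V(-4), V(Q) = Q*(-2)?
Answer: 25921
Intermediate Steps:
V(Q) = -2*Q
E = -125 (E = -117 - (-2)*(-4) = -117 - 1*8 = -117 - 8 = -125)
(E + 3*(-12))² = (-125 + 3*(-12))² = (-125 - 36)² = (-161)² = 25921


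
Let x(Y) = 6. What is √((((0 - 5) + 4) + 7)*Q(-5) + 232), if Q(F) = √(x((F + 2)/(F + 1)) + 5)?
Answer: √(232 + 6*√11) ≈ 15.871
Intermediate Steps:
Q(F) = √11 (Q(F) = √(6 + 5) = √11)
√((((0 - 5) + 4) + 7)*Q(-5) + 232) = √((((0 - 5) + 4) + 7)*√11 + 232) = √(((-5 + 4) + 7)*√11 + 232) = √((-1 + 7)*√11 + 232) = √(6*√11 + 232) = √(232 + 6*√11)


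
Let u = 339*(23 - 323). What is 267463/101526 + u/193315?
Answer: 8275883129/3925299738 ≈ 2.1083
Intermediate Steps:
u = -101700 (u = 339*(-300) = -101700)
267463/101526 + u/193315 = 267463/101526 - 101700/193315 = 267463*(1/101526) - 101700*1/193315 = 267463/101526 - 20340/38663 = 8275883129/3925299738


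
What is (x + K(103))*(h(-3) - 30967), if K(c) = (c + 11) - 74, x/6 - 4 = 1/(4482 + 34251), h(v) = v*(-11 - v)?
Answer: -25568386558/12911 ≈ -1.9804e+6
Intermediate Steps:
x = 309866/12911 (x = 24 + 6/(4482 + 34251) = 24 + 6/38733 = 24 + 6*(1/38733) = 24 + 2/12911 = 309866/12911 ≈ 24.000)
K(c) = -63 + c (K(c) = (11 + c) - 74 = -63 + c)
(x + K(103))*(h(-3) - 30967) = (309866/12911 + (-63 + 103))*(-1*(-3)*(11 - 3) - 30967) = (309866/12911 + 40)*(-1*(-3)*8 - 30967) = 826306*(24 - 30967)/12911 = (826306/12911)*(-30943) = -25568386558/12911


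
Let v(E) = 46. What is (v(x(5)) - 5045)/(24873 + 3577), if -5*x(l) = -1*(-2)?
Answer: -4999/28450 ≈ -0.17571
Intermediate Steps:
x(l) = -⅖ (x(l) = -(-1)*(-2)/5 = -⅕*2 = -⅖)
(v(x(5)) - 5045)/(24873 + 3577) = (46 - 5045)/(24873 + 3577) = -4999/28450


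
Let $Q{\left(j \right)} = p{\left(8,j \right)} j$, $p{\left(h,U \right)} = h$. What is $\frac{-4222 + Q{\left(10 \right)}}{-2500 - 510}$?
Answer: $\frac{2071}{1505} \approx 1.3761$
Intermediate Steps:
$Q{\left(j \right)} = 8 j$
$\frac{-4222 + Q{\left(10 \right)}}{-2500 - 510} = \frac{-4222 + 8 \cdot 10}{-2500 - 510} = \frac{-4222 + 80}{-3010} = \left(-4142\right) \left(- \frac{1}{3010}\right) = \frac{2071}{1505}$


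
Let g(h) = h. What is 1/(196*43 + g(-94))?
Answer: 1/8334 ≈ 0.00011999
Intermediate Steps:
1/(196*43 + g(-94)) = 1/(196*43 - 94) = 1/(8428 - 94) = 1/8334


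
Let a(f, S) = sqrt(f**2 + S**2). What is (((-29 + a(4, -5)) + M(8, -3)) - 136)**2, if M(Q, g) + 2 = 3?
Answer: (164 - sqrt(41))**2 ≈ 24837.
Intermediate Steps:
M(Q, g) = 1 (M(Q, g) = -2 + 3 = 1)
a(f, S) = sqrt(S**2 + f**2)
(((-29 + a(4, -5)) + M(8, -3)) - 136)**2 = (((-29 + sqrt((-5)**2 + 4**2)) + 1) - 136)**2 = (((-29 + sqrt(25 + 16)) + 1) - 136)**2 = (((-29 + sqrt(41)) + 1) - 136)**2 = ((-28 + sqrt(41)) - 136)**2 = (-164 + sqrt(41))**2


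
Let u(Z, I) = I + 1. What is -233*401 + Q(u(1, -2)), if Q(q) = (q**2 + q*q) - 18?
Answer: -93449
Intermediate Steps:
u(Z, I) = 1 + I
Q(q) = -18 + 2*q**2 (Q(q) = (q**2 + q**2) - 18 = 2*q**2 - 18 = -18 + 2*q**2)
-233*401 + Q(u(1, -2)) = -233*401 + (-18 + 2*(1 - 2)**2) = -93433 + (-18 + 2*(-1)**2) = -93433 + (-18 + 2*1) = -93433 + (-18 + 2) = -93433 - 16 = -93449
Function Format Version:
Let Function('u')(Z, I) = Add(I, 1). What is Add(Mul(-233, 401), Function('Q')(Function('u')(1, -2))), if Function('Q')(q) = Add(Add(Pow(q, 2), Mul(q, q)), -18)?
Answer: -93449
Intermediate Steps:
Function('u')(Z, I) = Add(1, I)
Function('Q')(q) = Add(-18, Mul(2, Pow(q, 2))) (Function('Q')(q) = Add(Add(Pow(q, 2), Pow(q, 2)), -18) = Add(Mul(2, Pow(q, 2)), -18) = Add(-18, Mul(2, Pow(q, 2))))
Add(Mul(-233, 401), Function('Q')(Function('u')(1, -2))) = Add(Mul(-233, 401), Add(-18, Mul(2, Pow(Add(1, -2), 2)))) = Add(-93433, Add(-18, Mul(2, Pow(-1, 2)))) = Add(-93433, Add(-18, Mul(2, 1))) = Add(-93433, Add(-18, 2)) = Add(-93433, -16) = -93449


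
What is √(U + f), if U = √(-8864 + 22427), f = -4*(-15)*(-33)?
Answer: √(-1980 + 3*√1507) ≈ 43.169*I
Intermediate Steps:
f = -1980 (f = 60*(-33) = -1980)
U = 3*√1507 (U = √13563 = 3*√1507 ≈ 116.46)
√(U + f) = √(3*√1507 - 1980) = √(-1980 + 3*√1507)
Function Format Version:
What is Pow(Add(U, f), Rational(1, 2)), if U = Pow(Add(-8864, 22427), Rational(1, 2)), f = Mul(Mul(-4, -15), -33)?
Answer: Pow(Add(-1980, Mul(3, Pow(1507, Rational(1, 2)))), Rational(1, 2)) ≈ Mul(43.169, I)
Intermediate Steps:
f = -1980 (f = Mul(60, -33) = -1980)
U = Mul(3, Pow(1507, Rational(1, 2))) (U = Pow(13563, Rational(1, 2)) = Mul(3, Pow(1507, Rational(1, 2))) ≈ 116.46)
Pow(Add(U, f), Rational(1, 2)) = Pow(Add(Mul(3, Pow(1507, Rational(1, 2))), -1980), Rational(1, 2)) = Pow(Add(-1980, Mul(3, Pow(1507, Rational(1, 2)))), Rational(1, 2))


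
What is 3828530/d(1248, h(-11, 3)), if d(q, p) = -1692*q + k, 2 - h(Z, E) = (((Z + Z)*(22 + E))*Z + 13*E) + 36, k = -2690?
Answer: -1914265/1057153 ≈ -1.8108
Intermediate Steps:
h(Z, E) = -34 - 13*E - 2*Z**2*(22 + E) (h(Z, E) = 2 - ((((Z + Z)*(22 + E))*Z + 13*E) + 36) = 2 - ((((2*Z)*(22 + E))*Z + 13*E) + 36) = 2 - (((2*Z*(22 + E))*Z + 13*E) + 36) = 2 - ((2*Z**2*(22 + E) + 13*E) + 36) = 2 - ((13*E + 2*Z**2*(22 + E)) + 36) = 2 - (36 + 13*E + 2*Z**2*(22 + E)) = 2 + (-36 - 13*E - 2*Z**2*(22 + E)) = -34 - 13*E - 2*Z**2*(22 + E))
d(q, p) = -2690 - 1692*q (d(q, p) = -1692*q - 2690 = -2690 - 1692*q)
3828530/d(1248, h(-11, 3)) = 3828530/(-2690 - 1692*1248) = 3828530/(-2690 - 2111616) = 3828530/(-2114306) = 3828530*(-1/2114306) = -1914265/1057153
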